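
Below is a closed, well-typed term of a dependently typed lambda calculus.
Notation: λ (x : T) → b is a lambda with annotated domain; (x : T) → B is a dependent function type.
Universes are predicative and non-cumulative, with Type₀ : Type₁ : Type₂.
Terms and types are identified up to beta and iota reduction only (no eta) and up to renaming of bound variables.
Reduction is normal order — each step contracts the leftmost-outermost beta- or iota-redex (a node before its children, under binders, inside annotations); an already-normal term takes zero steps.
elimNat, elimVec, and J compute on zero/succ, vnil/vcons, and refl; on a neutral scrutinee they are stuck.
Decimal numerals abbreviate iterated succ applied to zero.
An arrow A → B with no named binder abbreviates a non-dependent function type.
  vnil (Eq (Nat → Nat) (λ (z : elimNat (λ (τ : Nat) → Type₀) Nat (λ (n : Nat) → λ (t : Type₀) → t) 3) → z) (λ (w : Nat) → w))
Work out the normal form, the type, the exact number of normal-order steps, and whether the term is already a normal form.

reduced normal form:
  vnil (Eq (Nat → Nat) (λ (z : Nat) → z) (λ (τ : Nat) → τ))
inferred type:
  Vec (Eq (Nat → Nat) (λ (z : Nat) → z) (λ (τ : Nat) → τ)) 0
steps to reach normal form (normal order): 10
already normal: no
first contracted redex: an elimNat iota-redex


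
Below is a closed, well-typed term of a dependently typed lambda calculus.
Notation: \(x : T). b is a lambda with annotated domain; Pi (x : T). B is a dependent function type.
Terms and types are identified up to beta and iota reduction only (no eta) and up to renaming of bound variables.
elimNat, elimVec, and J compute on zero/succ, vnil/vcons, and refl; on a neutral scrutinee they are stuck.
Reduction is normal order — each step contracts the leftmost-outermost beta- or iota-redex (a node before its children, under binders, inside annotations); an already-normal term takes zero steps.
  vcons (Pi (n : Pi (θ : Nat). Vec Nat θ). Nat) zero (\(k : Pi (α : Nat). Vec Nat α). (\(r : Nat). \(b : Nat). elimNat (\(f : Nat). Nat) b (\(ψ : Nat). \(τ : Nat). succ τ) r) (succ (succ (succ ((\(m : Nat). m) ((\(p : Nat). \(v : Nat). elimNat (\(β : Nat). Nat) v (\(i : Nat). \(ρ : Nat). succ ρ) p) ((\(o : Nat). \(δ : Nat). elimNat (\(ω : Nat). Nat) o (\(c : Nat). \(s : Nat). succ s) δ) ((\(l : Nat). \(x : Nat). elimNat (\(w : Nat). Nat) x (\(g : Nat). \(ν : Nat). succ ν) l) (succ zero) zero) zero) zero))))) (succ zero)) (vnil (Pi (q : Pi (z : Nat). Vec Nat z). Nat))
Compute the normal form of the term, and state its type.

resulting normal form:
  vcons (Pi (n : Pi (θ : Nat). Vec Nat θ). Nat) zero (\(k : Pi (α : Nat). Vec Nat α). succ (succ (succ (succ (succ zero))))) (vnil (Pi (r : Pi (b : Nat). Vec Nat b). Nat))
inferred type:
  Vec (Pi (n : Pi (θ : Nat). Vec Nat θ). Nat) (succ zero)


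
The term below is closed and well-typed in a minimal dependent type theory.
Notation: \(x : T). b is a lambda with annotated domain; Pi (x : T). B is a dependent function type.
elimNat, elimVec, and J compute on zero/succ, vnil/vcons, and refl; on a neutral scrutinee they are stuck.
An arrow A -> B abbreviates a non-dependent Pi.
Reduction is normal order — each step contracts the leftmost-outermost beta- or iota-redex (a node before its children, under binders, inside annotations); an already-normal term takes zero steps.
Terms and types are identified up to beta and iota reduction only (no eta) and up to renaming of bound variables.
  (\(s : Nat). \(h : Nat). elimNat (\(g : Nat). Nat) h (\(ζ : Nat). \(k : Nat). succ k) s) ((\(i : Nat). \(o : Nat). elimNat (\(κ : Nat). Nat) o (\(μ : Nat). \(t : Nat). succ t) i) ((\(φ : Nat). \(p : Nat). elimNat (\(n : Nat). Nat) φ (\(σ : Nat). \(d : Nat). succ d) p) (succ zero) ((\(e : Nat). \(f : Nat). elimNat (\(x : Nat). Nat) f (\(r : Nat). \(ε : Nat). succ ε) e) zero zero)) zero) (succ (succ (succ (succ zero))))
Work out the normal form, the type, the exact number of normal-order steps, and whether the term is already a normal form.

normal form:
  succ (succ (succ (succ (succ zero))))
type:
  Nat
normal-order step count: 18
already normal: no
first redex: a beta-redex


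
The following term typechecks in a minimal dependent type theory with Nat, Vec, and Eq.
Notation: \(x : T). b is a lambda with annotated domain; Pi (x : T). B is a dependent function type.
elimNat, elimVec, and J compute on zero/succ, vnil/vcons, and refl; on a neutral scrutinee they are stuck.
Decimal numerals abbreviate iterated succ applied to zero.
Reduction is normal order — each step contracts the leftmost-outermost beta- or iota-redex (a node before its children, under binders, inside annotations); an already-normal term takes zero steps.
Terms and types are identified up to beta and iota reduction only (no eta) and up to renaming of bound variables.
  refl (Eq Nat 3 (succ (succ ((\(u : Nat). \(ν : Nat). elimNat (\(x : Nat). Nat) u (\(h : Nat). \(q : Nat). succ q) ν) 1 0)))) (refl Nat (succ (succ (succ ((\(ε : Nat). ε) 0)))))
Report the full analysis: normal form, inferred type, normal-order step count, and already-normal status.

resulting normal form:
  refl (Eq Nat 3 3) (refl Nat 3)
inferred type:
  Eq (Eq Nat 3 3) (refl Nat 3) (refl Nat 3)
steps to reach normal form (normal order): 4
started in normal form: no
first redex: a beta-redex


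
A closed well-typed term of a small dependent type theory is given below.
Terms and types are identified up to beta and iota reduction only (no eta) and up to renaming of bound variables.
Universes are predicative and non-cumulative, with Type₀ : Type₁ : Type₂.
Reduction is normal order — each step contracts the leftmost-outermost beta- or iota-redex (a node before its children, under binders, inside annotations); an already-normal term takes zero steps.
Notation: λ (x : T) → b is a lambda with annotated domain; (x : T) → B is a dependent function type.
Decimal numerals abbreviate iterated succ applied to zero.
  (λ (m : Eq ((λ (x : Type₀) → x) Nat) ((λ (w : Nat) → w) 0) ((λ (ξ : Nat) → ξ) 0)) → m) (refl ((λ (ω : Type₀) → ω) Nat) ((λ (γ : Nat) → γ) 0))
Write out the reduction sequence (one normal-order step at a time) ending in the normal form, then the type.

normal-order reduction:
  (λ (m : Eq ((λ (x : Type₀) → x) Nat) ((λ (w : Nat) → w) 0) ((λ (ξ : Nat) → ξ) 0)) → m) (refl ((λ (ω : Type₀) → ω) Nat) ((λ (γ : Nat) → γ) 0))
  ~> refl ((λ (m : Type₀) → m) Nat) ((λ (x : Nat) → x) 0)
  ~> refl Nat ((λ (m : Nat) → m) 0)
  ~> refl Nat 0
the term's type:
  Eq Nat 0 0


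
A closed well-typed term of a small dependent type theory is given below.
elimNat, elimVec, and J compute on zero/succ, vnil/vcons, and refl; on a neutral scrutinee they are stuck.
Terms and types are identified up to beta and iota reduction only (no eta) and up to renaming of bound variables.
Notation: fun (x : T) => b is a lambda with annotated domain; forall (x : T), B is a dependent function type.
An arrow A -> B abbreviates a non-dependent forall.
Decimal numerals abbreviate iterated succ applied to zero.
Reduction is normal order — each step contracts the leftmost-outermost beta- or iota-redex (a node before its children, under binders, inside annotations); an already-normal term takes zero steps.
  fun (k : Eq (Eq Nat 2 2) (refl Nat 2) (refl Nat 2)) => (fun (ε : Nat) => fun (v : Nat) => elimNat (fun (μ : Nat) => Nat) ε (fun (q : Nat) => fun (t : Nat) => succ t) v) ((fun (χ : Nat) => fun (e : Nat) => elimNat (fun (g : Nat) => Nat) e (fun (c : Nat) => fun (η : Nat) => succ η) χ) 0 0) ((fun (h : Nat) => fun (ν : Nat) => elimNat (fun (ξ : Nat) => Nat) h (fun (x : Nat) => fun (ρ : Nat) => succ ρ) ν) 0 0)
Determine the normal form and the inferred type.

normal form:
  fun (k : Eq (Eq Nat 2 2) (refl Nat 2) (refl Nat 2)) => 0
the term's type:
  Eq (Eq Nat 2 2) (refl Nat 2) (refl Nat 2) -> Nat
observation: contracting a beta-redex first, the term normalizes in 9 steps.


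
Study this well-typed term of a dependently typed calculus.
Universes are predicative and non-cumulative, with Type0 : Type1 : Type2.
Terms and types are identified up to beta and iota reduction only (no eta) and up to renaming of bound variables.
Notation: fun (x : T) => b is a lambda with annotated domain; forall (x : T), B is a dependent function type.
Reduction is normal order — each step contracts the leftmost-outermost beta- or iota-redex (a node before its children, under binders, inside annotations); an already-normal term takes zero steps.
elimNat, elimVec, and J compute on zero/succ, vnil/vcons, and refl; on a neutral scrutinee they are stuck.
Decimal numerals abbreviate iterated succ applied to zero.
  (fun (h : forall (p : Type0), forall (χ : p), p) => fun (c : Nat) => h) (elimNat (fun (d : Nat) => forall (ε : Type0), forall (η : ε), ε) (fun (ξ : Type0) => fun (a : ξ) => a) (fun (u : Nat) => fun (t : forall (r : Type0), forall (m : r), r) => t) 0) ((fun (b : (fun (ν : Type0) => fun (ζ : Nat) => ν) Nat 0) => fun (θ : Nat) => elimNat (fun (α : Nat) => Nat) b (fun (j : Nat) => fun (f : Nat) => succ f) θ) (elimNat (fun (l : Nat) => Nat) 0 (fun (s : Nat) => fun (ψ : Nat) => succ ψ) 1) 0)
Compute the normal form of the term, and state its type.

normal form:
  fun (h : Type0) => fun (p : h) => p
type:
  forall (h : Type0), forall (p : h), h


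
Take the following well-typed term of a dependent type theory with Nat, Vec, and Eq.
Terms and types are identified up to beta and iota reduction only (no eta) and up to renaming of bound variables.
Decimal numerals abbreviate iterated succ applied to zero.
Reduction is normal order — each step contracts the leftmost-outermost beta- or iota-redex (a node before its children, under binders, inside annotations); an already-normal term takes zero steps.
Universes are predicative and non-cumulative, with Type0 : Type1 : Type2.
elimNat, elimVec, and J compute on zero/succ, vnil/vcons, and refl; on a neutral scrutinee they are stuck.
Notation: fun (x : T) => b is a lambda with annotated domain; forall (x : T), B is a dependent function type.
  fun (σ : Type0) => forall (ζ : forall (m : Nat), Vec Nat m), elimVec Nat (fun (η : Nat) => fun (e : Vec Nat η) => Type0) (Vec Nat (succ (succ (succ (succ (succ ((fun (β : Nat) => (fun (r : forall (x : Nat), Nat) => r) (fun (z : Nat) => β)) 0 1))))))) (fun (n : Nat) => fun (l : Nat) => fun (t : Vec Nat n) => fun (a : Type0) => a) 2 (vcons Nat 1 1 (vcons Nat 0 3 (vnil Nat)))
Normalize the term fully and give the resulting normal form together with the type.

reduced normal form:
  fun (σ : Type0) => forall (ζ : forall (m : Nat), Vec Nat m), Vec Nat 5
type:
  forall (σ : Type0), Type0
observation: reduction starts at an elimVec iota-redex, and 14 normal-order steps reach the normal form.


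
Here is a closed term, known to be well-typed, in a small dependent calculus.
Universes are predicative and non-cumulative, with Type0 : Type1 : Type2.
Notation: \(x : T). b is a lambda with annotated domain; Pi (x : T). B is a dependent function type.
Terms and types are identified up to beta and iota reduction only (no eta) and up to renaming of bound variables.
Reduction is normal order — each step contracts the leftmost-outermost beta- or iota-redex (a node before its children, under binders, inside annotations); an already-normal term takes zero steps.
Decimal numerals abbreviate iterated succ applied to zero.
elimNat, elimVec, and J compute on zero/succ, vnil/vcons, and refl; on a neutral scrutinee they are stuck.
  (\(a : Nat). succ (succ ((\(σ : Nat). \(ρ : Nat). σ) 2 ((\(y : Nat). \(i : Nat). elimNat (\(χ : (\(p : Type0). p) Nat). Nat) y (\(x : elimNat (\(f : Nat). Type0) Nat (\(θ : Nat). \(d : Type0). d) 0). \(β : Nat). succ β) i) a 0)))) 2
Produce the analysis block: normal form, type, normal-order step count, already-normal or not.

normal form:
  4
inferred type:
  Nat
normal-order step count: 3
started in normal form: no
first redex: a beta-redex


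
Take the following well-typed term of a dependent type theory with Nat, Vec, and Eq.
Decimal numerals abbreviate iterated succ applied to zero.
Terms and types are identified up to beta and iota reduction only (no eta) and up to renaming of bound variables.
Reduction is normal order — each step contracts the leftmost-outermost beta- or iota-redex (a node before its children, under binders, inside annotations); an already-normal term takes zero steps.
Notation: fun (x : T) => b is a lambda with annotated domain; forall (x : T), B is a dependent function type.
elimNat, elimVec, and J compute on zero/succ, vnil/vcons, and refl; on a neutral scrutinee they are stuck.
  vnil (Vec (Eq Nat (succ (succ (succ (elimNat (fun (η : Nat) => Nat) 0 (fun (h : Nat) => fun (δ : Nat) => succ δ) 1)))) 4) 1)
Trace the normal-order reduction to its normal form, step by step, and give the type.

reduction (normal order):
  vnil (Vec (Eq Nat (succ (succ (succ (elimNat (fun (η : Nat) => Nat) 0 (fun (h : Nat) => fun (δ : Nat) => succ δ) 1)))) 4) 1)
  ~> vnil (Vec (Eq Nat (succ (succ (succ ((fun (η : Nat) => fun (h : Nat) => succ h) 0 (elimNat (fun (δ : Nat) => Nat) 0 (fun (θ : Nat) => fun (ρ : Nat) => succ ρ) 0))))) 4) 1)
  ~> vnil (Vec (Eq Nat (succ (succ (succ ((fun (η : Nat) => succ η) (elimNat (fun (h : Nat) => Nat) 0 (fun (δ : Nat) => fun (θ : Nat) => succ θ) 0))))) 4) 1)
  ~> vnil (Vec (Eq Nat (succ (succ (succ (succ (elimNat (fun (η : Nat) => Nat) 0 (fun (h : Nat) => fun (δ : Nat) => succ δ) 0))))) 4) 1)
  ~> vnil (Vec (Eq Nat 4 4) 1)
inferred type:
  Vec (Vec (Eq Nat 4 4) 1) 0


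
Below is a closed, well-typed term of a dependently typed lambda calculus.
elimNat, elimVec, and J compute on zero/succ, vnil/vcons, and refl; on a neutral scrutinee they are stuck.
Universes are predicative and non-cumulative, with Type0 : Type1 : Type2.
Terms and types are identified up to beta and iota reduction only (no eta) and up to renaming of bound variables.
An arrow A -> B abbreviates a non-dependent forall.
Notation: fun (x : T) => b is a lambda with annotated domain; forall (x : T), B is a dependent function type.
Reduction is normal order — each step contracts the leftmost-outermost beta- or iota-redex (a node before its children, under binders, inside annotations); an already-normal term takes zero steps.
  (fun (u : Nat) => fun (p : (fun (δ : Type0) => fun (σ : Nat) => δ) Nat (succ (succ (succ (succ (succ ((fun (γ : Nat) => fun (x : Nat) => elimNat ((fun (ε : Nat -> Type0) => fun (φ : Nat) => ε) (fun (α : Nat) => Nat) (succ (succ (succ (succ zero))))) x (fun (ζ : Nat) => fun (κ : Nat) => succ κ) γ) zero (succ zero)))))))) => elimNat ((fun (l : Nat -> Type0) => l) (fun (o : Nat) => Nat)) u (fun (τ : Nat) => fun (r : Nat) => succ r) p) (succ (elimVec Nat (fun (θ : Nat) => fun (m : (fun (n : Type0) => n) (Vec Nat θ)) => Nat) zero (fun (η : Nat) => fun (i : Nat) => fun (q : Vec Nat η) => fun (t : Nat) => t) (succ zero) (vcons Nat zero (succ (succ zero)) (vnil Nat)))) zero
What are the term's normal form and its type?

resulting normal form:
  succ zero
type:
  Nat


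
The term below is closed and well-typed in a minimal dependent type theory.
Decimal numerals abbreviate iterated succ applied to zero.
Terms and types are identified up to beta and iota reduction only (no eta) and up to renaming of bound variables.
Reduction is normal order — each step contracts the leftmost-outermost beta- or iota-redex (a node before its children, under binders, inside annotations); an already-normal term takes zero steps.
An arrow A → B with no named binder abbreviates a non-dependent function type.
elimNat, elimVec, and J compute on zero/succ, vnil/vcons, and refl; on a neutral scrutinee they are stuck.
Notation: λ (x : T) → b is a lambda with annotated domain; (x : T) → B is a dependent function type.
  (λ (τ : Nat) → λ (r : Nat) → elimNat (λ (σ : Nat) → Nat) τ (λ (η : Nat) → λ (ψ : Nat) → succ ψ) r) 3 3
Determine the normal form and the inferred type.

normal form:
  6
inferred type:
  Nat


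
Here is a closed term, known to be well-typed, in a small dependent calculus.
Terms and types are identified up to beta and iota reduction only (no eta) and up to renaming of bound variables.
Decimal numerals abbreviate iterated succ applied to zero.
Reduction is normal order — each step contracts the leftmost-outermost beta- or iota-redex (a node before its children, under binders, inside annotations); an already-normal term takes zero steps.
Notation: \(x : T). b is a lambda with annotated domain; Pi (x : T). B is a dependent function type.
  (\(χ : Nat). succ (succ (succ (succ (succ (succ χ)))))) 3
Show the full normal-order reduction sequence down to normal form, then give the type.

normal-order reduction:
  (\(χ : Nat). succ (succ (succ (succ (succ (succ χ)))))) 3
  ~> 9
inferred type:
  Nat


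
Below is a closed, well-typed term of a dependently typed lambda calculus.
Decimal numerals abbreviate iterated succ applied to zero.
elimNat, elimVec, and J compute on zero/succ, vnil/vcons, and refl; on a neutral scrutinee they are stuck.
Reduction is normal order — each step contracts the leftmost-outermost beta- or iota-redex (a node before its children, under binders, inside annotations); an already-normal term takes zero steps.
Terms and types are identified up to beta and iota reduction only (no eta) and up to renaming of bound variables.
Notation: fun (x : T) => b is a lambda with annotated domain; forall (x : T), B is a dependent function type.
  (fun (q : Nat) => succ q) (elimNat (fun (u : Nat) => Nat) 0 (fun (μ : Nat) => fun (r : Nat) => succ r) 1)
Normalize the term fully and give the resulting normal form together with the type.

normal form:
  2
inferred type:
  Nat


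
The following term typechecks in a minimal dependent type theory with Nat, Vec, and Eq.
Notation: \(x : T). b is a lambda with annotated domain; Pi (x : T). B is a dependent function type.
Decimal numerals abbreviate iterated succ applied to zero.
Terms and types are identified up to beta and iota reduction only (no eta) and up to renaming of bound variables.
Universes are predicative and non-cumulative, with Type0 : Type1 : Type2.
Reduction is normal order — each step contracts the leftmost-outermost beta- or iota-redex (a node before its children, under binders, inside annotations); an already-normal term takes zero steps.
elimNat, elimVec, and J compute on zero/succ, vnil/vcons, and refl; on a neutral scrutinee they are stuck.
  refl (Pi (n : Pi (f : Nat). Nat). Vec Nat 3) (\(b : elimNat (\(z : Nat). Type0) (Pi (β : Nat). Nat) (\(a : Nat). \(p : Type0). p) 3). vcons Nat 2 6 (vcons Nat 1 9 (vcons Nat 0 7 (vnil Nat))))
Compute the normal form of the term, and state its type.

resulting normal form:
  refl (Pi (n : Pi (f : Nat). Nat). Vec Nat 3) (\(b : Pi (z : Nat). Nat). vcons Nat 2 6 (vcons Nat 1 9 (vcons Nat 0 7 (vnil Nat))))
the term's type:
  Eq (Pi (n : Pi (f : Nat). Nat). Vec Nat 3) (\(b : Pi (z : Nat). Nat). vcons Nat 2 6 (vcons Nat 1 9 (vcons Nat 0 7 (vnil Nat)))) (\(β : Pi (a : Nat). Nat). vcons Nat 2 6 (vcons Nat 1 9 (vcons Nat 0 7 (vnil Nat))))


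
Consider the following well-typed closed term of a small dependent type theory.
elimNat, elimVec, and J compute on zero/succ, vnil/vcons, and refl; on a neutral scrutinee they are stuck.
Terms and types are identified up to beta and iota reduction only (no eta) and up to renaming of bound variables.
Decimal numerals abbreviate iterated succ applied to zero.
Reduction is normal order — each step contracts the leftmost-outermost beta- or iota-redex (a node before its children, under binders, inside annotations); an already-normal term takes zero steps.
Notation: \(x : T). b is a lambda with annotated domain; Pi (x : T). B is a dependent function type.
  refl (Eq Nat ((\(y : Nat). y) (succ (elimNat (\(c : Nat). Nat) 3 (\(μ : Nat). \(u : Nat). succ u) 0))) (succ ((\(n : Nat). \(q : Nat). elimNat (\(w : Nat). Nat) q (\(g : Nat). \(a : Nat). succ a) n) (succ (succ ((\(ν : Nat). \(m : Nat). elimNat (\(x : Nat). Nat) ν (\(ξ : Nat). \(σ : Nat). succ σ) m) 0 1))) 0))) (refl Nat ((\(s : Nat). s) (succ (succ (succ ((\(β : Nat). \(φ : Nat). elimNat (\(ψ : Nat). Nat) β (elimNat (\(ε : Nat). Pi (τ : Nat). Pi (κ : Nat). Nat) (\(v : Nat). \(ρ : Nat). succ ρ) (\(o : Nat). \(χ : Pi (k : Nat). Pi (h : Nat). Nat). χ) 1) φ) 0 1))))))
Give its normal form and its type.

normal form:
  refl (Eq Nat 4 4) (refl Nat 4)
type:
  Eq (Eq Nat 4 4) (refl Nat 4) (refl Nat 4)


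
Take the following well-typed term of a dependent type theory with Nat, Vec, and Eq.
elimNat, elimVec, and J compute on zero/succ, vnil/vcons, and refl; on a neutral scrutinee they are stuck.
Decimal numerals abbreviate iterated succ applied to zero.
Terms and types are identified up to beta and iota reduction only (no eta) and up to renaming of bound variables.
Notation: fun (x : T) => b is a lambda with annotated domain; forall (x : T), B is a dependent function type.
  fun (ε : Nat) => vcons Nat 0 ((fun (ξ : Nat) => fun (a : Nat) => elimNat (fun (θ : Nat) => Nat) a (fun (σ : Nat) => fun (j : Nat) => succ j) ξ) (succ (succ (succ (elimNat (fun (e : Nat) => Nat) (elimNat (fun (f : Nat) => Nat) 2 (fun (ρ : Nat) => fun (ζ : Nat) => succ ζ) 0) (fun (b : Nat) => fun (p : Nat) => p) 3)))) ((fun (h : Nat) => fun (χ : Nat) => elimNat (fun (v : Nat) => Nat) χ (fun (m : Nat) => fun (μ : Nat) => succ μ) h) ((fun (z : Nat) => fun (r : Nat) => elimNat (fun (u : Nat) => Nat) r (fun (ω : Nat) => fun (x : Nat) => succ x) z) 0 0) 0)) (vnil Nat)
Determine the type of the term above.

the term's type:
  forall (ε : Nat), Vec Nat 1


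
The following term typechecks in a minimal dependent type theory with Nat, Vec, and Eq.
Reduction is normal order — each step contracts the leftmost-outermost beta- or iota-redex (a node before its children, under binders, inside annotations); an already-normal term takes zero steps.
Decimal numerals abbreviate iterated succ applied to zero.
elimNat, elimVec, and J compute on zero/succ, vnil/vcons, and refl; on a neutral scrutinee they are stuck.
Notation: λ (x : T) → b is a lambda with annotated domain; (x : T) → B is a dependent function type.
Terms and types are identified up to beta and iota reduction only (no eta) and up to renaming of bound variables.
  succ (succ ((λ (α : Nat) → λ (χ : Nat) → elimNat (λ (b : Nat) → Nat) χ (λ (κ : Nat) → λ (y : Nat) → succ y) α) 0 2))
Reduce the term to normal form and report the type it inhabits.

resulting normal form:
  4
inferred type:
  Nat
observation: the term reaches its normal form after 3 normal-order steps.


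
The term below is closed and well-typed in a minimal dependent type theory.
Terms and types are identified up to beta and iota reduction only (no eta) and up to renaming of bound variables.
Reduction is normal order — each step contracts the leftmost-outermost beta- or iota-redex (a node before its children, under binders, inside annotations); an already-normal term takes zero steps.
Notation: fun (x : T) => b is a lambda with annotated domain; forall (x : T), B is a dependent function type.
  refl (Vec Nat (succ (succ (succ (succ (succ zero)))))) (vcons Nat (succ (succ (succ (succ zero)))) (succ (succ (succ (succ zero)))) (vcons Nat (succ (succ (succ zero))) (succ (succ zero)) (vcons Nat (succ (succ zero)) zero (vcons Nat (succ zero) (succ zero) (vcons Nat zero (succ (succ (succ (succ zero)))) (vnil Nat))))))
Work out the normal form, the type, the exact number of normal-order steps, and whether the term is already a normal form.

reduced normal form:
  refl (Vec Nat (succ (succ (succ (succ (succ zero)))))) (vcons Nat (succ (succ (succ (succ zero)))) (succ (succ (succ (succ zero)))) (vcons Nat (succ (succ (succ zero))) (succ (succ zero)) (vcons Nat (succ (succ zero)) zero (vcons Nat (succ zero) (succ zero) (vcons Nat zero (succ (succ (succ (succ zero)))) (vnil Nat))))))
the term's type:
  Eq (Vec Nat (succ (succ (succ (succ (succ zero)))))) (vcons Nat (succ (succ (succ (succ zero)))) (succ (succ (succ (succ zero)))) (vcons Nat (succ (succ (succ zero))) (succ (succ zero)) (vcons Nat (succ (succ zero)) zero (vcons Nat (succ zero) (succ zero) (vcons Nat zero (succ (succ (succ (succ zero)))) (vnil Nat)))))) (vcons Nat (succ (succ (succ (succ zero)))) (succ (succ (succ (succ zero)))) (vcons Nat (succ (succ (succ zero))) (succ (succ zero)) (vcons Nat (succ (succ zero)) zero (vcons Nat (succ zero) (succ zero) (vcons Nat zero (succ (succ (succ (succ zero)))) (vnil Nat))))))
normal-order step count: 0
already normal: yes


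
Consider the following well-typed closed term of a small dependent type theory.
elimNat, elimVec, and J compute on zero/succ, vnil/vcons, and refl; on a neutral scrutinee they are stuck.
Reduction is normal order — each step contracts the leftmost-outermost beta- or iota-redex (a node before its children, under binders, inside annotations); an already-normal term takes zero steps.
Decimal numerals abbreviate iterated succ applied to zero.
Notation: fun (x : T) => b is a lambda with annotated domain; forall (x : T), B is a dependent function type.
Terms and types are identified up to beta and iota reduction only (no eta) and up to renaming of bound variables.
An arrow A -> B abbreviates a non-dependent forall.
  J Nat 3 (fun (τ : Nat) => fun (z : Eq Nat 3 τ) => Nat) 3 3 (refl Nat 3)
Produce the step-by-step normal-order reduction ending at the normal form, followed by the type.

reduction (normal order):
  J Nat 3 (fun (τ : Nat) => fun (z : Eq Nat 3 τ) => Nat) 3 3 (refl Nat 3)
  ~> 3
inferred type:
  Nat


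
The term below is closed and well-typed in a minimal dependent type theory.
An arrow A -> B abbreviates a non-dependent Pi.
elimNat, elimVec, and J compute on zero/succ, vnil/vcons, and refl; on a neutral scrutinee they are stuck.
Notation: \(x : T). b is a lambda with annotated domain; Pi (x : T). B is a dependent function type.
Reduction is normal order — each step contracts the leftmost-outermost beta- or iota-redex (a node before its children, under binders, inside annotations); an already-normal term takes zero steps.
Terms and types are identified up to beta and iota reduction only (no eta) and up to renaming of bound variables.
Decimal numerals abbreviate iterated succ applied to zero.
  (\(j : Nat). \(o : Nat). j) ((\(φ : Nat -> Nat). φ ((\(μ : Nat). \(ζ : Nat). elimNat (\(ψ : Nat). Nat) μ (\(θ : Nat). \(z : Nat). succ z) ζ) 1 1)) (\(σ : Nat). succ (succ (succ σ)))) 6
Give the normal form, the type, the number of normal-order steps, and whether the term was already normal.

reduced normal form:
  5
type:
  Nat
steps to reach normal form (normal order): 10
started in normal form: no
first redex: a beta-redex


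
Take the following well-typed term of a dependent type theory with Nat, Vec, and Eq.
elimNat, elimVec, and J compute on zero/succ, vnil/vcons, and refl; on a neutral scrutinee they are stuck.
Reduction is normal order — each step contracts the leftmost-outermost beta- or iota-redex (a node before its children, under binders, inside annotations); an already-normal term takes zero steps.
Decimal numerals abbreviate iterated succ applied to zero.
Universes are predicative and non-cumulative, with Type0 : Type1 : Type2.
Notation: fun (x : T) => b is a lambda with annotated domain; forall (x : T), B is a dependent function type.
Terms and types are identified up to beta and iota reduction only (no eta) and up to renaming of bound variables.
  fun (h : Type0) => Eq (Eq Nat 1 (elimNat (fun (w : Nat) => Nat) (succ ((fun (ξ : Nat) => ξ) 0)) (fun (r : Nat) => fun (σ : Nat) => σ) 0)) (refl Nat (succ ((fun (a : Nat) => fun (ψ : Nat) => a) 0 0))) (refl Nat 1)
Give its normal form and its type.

reduced normal form:
  fun (h : Type0) => Eq (Eq Nat 1 1) (refl Nat 1) (refl Nat 1)
inferred type:
  forall (h : Type0), Type0
observation: normalization takes exactly 4 steps under the normal-order strategy.


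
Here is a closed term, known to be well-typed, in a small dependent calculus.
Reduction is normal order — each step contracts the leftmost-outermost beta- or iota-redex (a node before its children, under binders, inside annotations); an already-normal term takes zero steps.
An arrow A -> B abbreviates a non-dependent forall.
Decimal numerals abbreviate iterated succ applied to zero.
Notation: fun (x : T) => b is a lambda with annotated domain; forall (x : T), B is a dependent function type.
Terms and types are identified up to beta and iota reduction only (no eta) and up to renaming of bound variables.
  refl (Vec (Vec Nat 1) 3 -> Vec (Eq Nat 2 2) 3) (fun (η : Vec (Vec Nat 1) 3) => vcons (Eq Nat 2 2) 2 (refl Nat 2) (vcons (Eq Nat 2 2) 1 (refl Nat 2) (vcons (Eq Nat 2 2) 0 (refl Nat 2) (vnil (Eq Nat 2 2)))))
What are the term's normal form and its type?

resulting normal form:
  refl (Vec (Vec Nat 1) 3 -> Vec (Eq Nat 2 2) 3) (fun (η : Vec (Vec Nat 1) 3) => vcons (Eq Nat 2 2) 2 (refl Nat 2) (vcons (Eq Nat 2 2) 1 (refl Nat 2) (vcons (Eq Nat 2 2) 0 (refl Nat 2) (vnil (Eq Nat 2 2)))))
inferred type:
  Eq (Vec (Vec Nat 1) 3 -> Vec (Eq Nat 2 2) 3) (fun (η : Vec (Vec Nat 1) 3) => vcons (Eq Nat 2 2) 2 (refl Nat 2) (vcons (Eq Nat 2 2) 1 (refl Nat 2) (vcons (Eq Nat 2 2) 0 (refl Nat 2) (vnil (Eq Nat 2 2))))) (fun (n : Vec (Vec Nat 1) 3) => vcons (Eq Nat 2 2) 2 (refl Nat 2) (vcons (Eq Nat 2 2) 1 (refl Nat 2) (vcons (Eq Nat 2 2) 0 (refl Nat 2) (vnil (Eq Nat 2 2)))))


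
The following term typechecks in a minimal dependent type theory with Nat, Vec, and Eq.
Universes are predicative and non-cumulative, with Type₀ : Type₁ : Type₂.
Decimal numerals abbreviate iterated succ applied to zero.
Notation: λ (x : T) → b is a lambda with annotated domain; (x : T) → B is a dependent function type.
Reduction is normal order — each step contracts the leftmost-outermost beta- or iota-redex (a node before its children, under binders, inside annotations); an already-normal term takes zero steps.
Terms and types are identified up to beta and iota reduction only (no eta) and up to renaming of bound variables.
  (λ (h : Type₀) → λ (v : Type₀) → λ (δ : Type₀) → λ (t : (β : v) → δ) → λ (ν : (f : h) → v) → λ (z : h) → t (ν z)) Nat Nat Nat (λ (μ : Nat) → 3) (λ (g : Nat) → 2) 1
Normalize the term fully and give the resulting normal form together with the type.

reduced normal form:
  3
type:
  Nat


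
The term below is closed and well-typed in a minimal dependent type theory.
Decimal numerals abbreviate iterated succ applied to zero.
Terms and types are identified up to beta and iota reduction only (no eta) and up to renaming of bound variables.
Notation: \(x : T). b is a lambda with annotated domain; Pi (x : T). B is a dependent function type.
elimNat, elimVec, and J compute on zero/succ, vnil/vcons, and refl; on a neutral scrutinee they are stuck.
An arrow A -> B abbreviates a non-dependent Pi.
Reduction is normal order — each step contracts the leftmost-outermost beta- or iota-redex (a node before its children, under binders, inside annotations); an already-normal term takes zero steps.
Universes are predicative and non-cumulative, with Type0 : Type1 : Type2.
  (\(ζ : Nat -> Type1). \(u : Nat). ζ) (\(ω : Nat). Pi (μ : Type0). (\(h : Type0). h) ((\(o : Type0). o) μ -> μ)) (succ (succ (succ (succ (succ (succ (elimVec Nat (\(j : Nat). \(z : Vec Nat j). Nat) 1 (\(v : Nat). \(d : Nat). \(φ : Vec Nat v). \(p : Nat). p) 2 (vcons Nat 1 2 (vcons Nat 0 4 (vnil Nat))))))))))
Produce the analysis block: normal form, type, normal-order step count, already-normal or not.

resulting normal form:
  \(ζ : Nat). Pi (u : Type0). u -> u
inferred type:
  Nat -> Type1
normal-order step count: 4
already normal: no
first redex: a beta-redex


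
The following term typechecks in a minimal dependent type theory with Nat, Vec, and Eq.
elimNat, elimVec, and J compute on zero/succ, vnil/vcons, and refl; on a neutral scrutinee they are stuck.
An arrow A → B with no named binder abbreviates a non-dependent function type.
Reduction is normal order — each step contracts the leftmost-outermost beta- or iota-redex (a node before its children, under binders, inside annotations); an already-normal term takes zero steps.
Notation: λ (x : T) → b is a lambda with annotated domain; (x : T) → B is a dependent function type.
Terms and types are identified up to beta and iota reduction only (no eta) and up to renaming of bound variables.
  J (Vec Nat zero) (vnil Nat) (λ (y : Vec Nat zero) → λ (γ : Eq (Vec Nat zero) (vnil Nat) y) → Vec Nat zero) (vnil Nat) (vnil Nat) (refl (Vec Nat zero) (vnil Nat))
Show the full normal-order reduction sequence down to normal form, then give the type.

normal-order reduction:
  J (Vec Nat zero) (vnil Nat) (λ (y : Vec Nat zero) → λ (γ : Eq (Vec Nat zero) (vnil Nat) y) → Vec Nat zero) (vnil Nat) (vnil Nat) (refl (Vec Nat zero) (vnil Nat))
  ~> vnil Nat
type:
  Vec Nat zero


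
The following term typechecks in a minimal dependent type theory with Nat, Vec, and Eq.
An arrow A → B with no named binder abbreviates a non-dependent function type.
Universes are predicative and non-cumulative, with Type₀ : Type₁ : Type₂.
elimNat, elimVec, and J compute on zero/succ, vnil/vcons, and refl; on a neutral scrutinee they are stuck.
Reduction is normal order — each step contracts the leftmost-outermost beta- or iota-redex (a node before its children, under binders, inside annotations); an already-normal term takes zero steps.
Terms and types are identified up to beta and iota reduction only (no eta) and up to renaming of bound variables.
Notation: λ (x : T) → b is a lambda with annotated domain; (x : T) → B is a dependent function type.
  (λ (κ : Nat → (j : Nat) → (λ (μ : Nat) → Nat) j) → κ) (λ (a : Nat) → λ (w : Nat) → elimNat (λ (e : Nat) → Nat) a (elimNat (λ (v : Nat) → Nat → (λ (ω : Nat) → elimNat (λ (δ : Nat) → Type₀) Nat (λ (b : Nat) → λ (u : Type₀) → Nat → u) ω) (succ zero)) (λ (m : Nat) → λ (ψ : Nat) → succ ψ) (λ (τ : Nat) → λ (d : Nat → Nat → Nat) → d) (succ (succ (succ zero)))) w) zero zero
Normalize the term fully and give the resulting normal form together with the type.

normal form:
  zero
type:
  Nat
observation: the term reaches its normal form after 4 normal-order steps.


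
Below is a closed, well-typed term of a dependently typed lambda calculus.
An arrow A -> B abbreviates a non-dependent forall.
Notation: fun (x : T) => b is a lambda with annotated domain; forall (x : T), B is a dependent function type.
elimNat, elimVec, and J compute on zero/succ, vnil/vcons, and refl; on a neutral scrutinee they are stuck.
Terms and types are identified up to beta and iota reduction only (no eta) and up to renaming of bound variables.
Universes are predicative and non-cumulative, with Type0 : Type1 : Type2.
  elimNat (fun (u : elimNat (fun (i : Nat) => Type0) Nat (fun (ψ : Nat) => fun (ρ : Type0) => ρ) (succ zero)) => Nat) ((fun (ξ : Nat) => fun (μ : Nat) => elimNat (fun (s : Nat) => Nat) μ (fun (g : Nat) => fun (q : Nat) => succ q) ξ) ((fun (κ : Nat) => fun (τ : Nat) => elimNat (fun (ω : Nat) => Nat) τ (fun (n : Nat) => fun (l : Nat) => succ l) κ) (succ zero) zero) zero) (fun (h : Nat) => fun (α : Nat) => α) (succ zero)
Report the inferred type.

inferred type:
  Nat


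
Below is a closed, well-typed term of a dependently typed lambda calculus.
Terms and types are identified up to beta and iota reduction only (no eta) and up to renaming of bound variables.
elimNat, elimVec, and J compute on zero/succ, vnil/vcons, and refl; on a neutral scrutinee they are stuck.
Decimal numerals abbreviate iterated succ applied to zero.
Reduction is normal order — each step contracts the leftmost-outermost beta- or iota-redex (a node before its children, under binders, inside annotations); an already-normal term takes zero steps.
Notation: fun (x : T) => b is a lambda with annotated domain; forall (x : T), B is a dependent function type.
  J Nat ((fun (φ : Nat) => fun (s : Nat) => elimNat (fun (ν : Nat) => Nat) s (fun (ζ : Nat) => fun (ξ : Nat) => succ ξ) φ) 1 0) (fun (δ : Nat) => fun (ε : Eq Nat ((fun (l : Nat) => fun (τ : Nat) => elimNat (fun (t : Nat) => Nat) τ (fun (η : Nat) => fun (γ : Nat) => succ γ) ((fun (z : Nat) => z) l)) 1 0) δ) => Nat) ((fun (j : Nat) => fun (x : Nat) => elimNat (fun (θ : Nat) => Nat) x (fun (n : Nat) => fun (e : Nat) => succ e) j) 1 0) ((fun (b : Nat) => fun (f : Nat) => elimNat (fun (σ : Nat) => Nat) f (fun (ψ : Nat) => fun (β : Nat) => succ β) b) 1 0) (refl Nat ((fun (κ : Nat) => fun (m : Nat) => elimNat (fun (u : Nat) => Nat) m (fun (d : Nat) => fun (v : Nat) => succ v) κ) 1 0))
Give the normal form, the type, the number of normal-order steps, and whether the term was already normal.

reduced normal form:
  1
type:
  Nat
normal-order step count: 7
already normal: no
first contracted redex: a J iota-redex


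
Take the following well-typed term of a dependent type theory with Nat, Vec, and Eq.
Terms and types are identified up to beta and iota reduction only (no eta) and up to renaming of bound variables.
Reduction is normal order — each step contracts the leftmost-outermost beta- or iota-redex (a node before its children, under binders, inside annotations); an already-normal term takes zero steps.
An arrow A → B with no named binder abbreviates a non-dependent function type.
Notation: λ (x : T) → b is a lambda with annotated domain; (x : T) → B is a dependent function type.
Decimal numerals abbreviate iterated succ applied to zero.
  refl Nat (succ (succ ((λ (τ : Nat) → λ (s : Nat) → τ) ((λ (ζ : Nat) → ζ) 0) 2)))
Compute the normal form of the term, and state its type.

resulting normal form:
  refl Nat 2
the term's type:
  Eq Nat 2 2
observation: the term reaches its normal form after 3 normal-order steps.


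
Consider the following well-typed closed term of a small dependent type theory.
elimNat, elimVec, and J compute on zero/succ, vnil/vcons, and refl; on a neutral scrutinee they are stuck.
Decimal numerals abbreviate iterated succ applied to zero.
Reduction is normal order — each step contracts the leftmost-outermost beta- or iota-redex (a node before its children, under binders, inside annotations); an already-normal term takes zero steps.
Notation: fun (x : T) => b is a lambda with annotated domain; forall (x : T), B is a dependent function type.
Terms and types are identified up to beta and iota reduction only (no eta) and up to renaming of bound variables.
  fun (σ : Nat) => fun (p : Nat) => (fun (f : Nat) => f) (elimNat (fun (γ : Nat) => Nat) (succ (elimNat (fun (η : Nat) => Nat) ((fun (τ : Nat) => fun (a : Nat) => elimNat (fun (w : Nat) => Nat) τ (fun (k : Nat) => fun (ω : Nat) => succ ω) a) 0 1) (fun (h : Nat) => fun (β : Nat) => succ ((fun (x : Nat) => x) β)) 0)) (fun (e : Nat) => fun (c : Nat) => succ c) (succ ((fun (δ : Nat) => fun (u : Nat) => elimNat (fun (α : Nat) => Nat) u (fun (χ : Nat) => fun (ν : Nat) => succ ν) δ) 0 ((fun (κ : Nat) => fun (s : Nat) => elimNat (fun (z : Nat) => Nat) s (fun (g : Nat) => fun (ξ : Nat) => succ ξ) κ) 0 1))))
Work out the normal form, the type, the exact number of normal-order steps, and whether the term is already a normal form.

normal form:
  fun (σ : Nat) => fun (p : Nat) => 4
the term's type:
  forall (σ : Nat), forall (p : Nat), Nat
reduction steps (normal order): 21
already normal: no
first redex: a beta-redex


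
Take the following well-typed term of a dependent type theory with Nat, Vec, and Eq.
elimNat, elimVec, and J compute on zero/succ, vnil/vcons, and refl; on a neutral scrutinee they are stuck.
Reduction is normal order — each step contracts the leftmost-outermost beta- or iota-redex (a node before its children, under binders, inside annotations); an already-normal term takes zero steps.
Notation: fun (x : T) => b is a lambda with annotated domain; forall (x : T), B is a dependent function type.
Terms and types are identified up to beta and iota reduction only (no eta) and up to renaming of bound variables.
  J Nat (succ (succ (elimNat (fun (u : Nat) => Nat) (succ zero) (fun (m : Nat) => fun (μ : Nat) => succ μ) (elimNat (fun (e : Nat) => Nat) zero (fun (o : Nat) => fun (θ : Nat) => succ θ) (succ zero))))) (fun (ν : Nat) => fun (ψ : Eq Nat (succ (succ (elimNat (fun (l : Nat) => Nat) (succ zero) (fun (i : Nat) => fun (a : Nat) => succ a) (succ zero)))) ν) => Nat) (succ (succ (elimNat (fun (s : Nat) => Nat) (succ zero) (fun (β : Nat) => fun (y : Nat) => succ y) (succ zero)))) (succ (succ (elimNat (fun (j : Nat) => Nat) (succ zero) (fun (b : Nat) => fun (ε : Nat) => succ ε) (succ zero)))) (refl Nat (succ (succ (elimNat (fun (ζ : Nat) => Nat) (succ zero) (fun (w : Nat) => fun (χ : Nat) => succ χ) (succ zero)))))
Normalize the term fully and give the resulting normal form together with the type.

resulting normal form:
  succ (succ (succ (succ zero)))
type:
  Nat
observation: the term reaches its normal form after 5 normal-order steps.
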